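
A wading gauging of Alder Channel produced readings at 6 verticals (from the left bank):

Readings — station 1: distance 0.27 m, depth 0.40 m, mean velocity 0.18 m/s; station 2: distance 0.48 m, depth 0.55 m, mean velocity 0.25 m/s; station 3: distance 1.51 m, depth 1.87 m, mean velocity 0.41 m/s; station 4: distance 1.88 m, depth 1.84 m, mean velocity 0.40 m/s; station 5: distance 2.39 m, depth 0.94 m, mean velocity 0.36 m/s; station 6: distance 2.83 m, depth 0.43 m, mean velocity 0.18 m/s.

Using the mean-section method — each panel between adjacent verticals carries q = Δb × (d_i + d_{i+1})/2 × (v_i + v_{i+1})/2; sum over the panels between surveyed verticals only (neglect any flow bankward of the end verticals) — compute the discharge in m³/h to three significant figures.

Panel 1-2: Δb = 0.21 m, d̄ = (0.40+0.55)/2 = 0.475, v̄ = (0.18+0.25)/2 = 0.215 → q = 0.21×0.475×0.215 = 0.02145 m³/s
Panel 2-3: Δb = 1.03 m, d̄ = (0.55+1.87)/2 = 1.21, v̄ = (0.25+0.41)/2 = 0.33 → q = 1.03×1.21×0.33 = 0.4113 m³/s
Panel 3-4: Δb = 0.37 m, d̄ = (1.87+1.84)/2 = 1.855, v̄ = (0.41+0.40)/2 = 0.405 → q = 0.37×1.855×0.405 = 0.2780 m³/s
Panel 4-5: Δb = 0.51 m, d̄ = (1.84+0.94)/2 = 1.39, v̄ = (0.40+0.36)/2 = 0.38 → q = 0.51×1.39×0.38 = 0.2694 m³/s
Panel 5-6: Δb = 0.44 m, d̄ = (0.94+0.43)/2 = 0.685, v̄ = (0.36+0.18)/2 = 0.27 → q = 0.44×0.685×0.27 = 0.08138 m³/s
Q = Σ q = 1.061 m³/s
= 1.061 × 3600 = 3821 m³/h

3820 m³/h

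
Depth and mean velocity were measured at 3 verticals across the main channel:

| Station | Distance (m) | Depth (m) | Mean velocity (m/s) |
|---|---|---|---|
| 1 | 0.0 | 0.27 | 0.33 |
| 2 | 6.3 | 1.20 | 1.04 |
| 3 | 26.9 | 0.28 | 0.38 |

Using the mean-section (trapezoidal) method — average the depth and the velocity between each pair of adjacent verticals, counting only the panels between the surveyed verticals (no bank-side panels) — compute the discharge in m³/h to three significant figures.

Panel 1-2: Δb = 6.3 m, d̄ = (0.27+1.20)/2 = 0.735, v̄ = (0.33+1.04)/2 = 0.685 → q = 6.3×0.735×0.685 = 3.172 m³/s
Panel 2-3: Δb = 20.6 m, d̄ = (1.20+0.28)/2 = 0.74, v̄ = (1.04+0.38)/2 = 0.71 → q = 20.6×0.74×0.71 = 10.82 m³/s
Q = Σ q = 14.00 m³/s
= 14.00 × 3600 = 50380 m³/h

50400 m³/h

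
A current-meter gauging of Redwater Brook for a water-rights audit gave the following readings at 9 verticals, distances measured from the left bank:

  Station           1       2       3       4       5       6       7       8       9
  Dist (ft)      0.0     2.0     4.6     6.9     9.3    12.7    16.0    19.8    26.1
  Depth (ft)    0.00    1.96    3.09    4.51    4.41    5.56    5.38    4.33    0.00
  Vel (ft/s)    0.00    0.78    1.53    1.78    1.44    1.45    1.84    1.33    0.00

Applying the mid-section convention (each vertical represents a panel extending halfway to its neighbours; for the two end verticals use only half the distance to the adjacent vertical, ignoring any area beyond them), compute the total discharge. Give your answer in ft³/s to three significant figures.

w_2 = (4.6 − 0.0)/2 = 2.3 ft; q_2 = 0.78 × 1.96 × 2.3 = 3.516 ft³/s
w_3 = (6.9 − 2.0)/2 = 2.45 ft; q_3 = 1.53 × 3.09 × 2.45 = 11.58 ft³/s
w_4 = (9.3 − 4.6)/2 = 2.35 ft; q_4 = 1.78 × 4.51 × 2.35 = 18.87 ft³/s
w_5 = (12.7 − 6.9)/2 = 2.9 ft; q_5 = 1.44 × 4.41 × 2.9 = 18.42 ft³/s
w_6 = (16.0 − 9.3)/2 = 3.35 ft; q_6 = 1.45 × 5.56 × 3.35 = 27.01 ft³/s
w_7 = (19.8 − 12.7)/2 = 3.55 ft; q_7 = 1.84 × 5.38 × 3.55 = 35.14 ft³/s
w_8 = (26.1 − 16.0)/2 = 5.05 ft; q_8 = 1.33 × 4.33 × 5.05 = 29.08 ft³/s
Stations 1, 9 contribute zero (depth or velocity is 0).
Q = Σ qᵢ = 143.6 ft³/s

144 ft³/s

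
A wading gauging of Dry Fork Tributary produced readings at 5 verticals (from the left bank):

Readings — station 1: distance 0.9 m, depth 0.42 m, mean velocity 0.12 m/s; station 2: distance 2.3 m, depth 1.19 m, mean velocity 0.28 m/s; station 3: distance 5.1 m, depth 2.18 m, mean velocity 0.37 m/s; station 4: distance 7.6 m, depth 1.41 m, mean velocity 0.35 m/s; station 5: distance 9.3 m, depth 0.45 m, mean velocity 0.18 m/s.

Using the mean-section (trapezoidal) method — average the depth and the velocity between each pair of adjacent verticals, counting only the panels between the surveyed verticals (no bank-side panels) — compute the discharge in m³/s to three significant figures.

Panel 1-2: Δb = 1.4 m, d̄ = (0.42+1.19)/2 = 0.805, v̄ = (0.12+0.28)/2 = 0.2 → q = 1.4×0.805×0.2 = 0.2254 m³/s
Panel 2-3: Δb = 2.8 m, d̄ = (1.19+2.18)/2 = 1.685, v̄ = (0.28+0.37)/2 = 0.325 → q = 2.8×1.685×0.325 = 1.533 m³/s
Panel 3-4: Δb = 2.5 m, d̄ = (2.18+1.41)/2 = 1.795, v̄ = (0.37+0.35)/2 = 0.36 → q = 2.5×1.795×0.36 = 1.616 m³/s
Panel 4-5: Δb = 1.7 m, d̄ = (1.41+0.45)/2 = 0.93, v̄ = (0.35+0.18)/2 = 0.265 → q = 1.7×0.93×0.265 = 0.4190 m³/s
Q = Σ q = 3.793 m³/s

3.79 m³/s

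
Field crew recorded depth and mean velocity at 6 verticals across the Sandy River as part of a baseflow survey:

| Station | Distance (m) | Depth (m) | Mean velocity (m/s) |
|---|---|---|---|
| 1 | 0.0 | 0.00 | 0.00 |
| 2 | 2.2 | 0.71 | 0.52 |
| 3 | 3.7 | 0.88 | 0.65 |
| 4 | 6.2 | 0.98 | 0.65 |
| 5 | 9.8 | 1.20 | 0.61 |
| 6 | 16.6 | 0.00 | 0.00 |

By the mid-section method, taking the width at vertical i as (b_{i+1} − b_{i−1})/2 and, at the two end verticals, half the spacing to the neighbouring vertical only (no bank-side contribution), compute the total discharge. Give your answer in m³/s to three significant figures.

w_2 = (3.7 − 0.0)/2 = 1.85 m; q_2 = 0.52 × 0.71 × 1.85 = 0.6830 m³/s
w_3 = (6.2 − 2.2)/2 = 2 m; q_3 = 0.65 × 0.88 × 2 = 1.144 m³/s
w_4 = (9.8 − 3.7)/2 = 3.05 m; q_4 = 0.65 × 0.98 × 3.05 = 1.943 m³/s
w_5 = (16.6 − 6.2)/2 = 5.2 m; q_5 = 0.61 × 1.20 × 5.2 = 3.806 m³/s
Stations 1, 6 contribute zero (depth or velocity is 0).
Q = Σ qᵢ = 7.576 m³/s

7.58 m³/s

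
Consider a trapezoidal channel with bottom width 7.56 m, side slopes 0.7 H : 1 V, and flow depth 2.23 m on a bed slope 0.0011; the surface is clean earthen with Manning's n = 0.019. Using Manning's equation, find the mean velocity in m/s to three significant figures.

A = (b + z·y)·y = (7.56 + 0.7×2.23)×2.23 = 20.34 m²
P = b + 2y√(1+z²) = 7.56 + 2×2.23×√(1+0.7²) = 13.00 m
R = A/P = 20.34/13.00 = 1.564 m
Q = (1/n)·A·R^(2/3)·S^(1/2) = (1/0.019) × 20.34 × 1.564^(2/3) × 0.0011^(1/2) = 47.84 m³/s
V = Q/A = 47.84/20.34 = 2.352 m/s

2.35 m/s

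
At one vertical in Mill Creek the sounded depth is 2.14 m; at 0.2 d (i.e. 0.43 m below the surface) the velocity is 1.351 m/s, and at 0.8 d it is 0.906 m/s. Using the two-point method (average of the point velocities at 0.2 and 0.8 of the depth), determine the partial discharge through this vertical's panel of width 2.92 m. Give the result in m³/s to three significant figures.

v̄ = (1.351 + 0.906) / 2 = 1.129 m/s
q = v̄ × d × w = 1.129 × 2.14 × 2.92 = 7.052 m³/s

7.05 m³/s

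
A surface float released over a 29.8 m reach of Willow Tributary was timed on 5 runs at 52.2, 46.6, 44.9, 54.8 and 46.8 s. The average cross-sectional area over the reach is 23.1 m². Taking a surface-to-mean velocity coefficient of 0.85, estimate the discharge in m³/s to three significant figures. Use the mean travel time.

t̄ = (52.2 + 46.6 + 44.9 + 54.8 + 46.8) / 5 = 49.06 s
v_surface = L / t̄ = 29.8 / 49.06 = 0.6074 m/s
v_mean = 0.85 × 0.6074 = 0.5163 m/s
Q = A × v_mean = 23.1 × 0.5163 = 11.93 m³/s

11.9 m³/s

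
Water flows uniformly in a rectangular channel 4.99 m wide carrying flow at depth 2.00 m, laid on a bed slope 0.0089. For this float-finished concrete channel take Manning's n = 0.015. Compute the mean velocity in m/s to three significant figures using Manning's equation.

6.74 m/s

A = b·y = 4.99 × 2.00 = 9.980 m²
P = b + 2y = 4.99 + 2×2.00 = 8.990 m
R = A/P = 9.980/8.990 = 1.110 m
Q = (1/n)·A·R^(2/3)·S^(1/2) = (1/0.015) × 9.980 × 1.110^(2/3) × 0.0089^(1/2) = 67.29 m³/s
V = Q/A = 67.29/9.980 = 6.743 m/s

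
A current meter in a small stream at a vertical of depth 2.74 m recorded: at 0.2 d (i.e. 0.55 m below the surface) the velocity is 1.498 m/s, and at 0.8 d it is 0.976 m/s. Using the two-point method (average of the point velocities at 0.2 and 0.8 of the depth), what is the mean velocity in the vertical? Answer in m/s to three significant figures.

1.24 m/s

v̄ = (1.498 + 0.976) / 2 = 1.237 m/s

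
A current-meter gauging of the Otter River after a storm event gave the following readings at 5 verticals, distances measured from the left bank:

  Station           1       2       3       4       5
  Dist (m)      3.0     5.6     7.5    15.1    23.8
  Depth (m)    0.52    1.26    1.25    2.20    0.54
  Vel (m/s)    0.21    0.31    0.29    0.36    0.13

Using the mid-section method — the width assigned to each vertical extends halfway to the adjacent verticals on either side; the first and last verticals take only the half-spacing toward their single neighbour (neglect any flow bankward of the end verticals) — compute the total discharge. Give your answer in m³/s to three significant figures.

9.50 m³/s

w_1 = (5.6 − 3.0)/2 = 1.3 m; q_1 = 0.21 × 0.52 × 1.3 = 0.1420 m³/s
w_2 = (7.5 − 3.0)/2 = 2.25 m; q_2 = 0.31 × 1.26 × 2.25 = 0.8789 m³/s
w_3 = (15.1 − 5.6)/2 = 4.75 m; q_3 = 0.29 × 1.25 × 4.75 = 1.722 m³/s
w_4 = (23.8 − 7.5)/2 = 8.15 m; q_4 = 0.36 × 2.20 × 8.15 = 6.455 m³/s
w_5 = (23.8 − 15.1)/2 = 4.35 m; q_5 = 0.13 × 0.54 × 4.35 = 0.3054 m³/s
Q = Σ qᵢ = 9.503 m³/s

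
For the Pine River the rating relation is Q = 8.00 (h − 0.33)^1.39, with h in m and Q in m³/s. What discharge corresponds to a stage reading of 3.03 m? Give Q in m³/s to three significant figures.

Q = 8.00 × (3.03 − 0.33)^1.39 = 8.00 × 2.7^1.39 = 31.82 m³/s

31.8 m³/s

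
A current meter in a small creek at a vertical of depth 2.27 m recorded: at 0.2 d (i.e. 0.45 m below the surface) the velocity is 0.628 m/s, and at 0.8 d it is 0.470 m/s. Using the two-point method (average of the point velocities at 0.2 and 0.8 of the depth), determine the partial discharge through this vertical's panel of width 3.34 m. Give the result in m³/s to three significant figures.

v̄ = (0.628 + 0.470) / 2 = 0.5490 m/s
q = v̄ × d × w = 0.5490 × 2.27 × 3.34 = 4.162 m³/s

4.16 m³/s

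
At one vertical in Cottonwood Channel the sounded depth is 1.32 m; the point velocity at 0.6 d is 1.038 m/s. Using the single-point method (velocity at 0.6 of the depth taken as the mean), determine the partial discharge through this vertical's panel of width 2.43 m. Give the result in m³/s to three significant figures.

v̄ = v₀.₆ = 1.038 m/s
q = v̄ × d × w = 1.038 × 1.32 × 2.43 = 3.329 m³/s

3.33 m³/s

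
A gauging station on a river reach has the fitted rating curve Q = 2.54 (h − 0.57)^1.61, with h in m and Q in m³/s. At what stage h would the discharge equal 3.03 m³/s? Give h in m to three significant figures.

1.69 m

h − h₀ = (Q/C)^(1/b) = (3.03/2.54)^(1/1.61) = 1.116 m
h = 0.57 + 1.116 = 1.686 m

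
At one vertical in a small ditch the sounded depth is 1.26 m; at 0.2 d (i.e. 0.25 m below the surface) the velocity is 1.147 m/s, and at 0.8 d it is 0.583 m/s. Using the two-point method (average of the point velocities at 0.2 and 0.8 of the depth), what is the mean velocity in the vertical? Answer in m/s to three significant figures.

v̄ = (1.147 + 0.583) / 2 = 0.8650 m/s

0.865 m/s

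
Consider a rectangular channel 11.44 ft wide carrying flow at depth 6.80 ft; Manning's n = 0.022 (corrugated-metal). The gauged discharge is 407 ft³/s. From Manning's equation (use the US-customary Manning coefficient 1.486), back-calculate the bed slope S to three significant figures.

0.00132

A = b·y = 11.44 × 6.80 = 77.79 ft²
P = b + 2y = 11.44 + 2×6.80 = 25.04 ft
R = A/P = 77.79/25.04 = 3.107 ft
S = (Q·n / (1.486·A·R^(2/3)))² = (407×0.022 / (1.486×77.79×2.129))² = 0.001324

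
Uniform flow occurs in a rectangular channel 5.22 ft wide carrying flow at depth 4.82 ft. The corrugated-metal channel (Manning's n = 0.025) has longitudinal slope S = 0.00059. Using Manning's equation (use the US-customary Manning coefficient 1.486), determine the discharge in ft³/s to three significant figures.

A = b·y = 5.22 × 4.82 = 25.16 ft²
P = b + 2y = 5.22 + 2×4.82 = 14.86 ft
R = A/P = 25.16/14.86 = 1.693 ft
Q = (1.486/n)·A·R^(2/3)·S^(1/2) = (1.486/0.025) × 25.16 × 1.693^(2/3) × 0.00059^(1/2) = 51.60 ft³/s

51.6 ft³/s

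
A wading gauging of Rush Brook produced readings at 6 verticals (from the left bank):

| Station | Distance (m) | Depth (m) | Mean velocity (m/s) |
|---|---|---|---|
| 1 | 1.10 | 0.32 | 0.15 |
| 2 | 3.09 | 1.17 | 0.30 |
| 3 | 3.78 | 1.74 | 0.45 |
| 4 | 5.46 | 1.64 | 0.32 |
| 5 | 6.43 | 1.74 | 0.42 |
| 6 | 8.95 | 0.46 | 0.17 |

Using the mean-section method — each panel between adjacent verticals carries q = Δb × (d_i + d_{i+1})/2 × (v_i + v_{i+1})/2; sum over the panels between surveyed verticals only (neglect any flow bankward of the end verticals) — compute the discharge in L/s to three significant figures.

3230 L/s

Panel 1-2: Δb = 1.99 m, d̄ = (0.32+1.17)/2 = 0.745, v̄ = (0.15+0.30)/2 = 0.225 → q = 1.99×0.745×0.225 = 0.3336 m³/s
Panel 2-3: Δb = 0.69 m, d̄ = (1.17+1.74)/2 = 1.455, v̄ = (0.30+0.45)/2 = 0.375 → q = 0.69×1.455×0.375 = 0.3765 m³/s
Panel 3-4: Δb = 1.68 m, d̄ = (1.74+1.64)/2 = 1.69, v̄ = (0.45+0.32)/2 = 0.385 → q = 1.68×1.69×0.385 = 1.093 m³/s
Panel 4-5: Δb = 0.97 m, d̄ = (1.64+1.74)/2 = 1.69, v̄ = (0.32+0.42)/2 = 0.37 → q = 0.97×1.69×0.37 = 0.6065 m³/s
Panel 5-6: Δb = 2.52 m, d̄ = (1.74+0.46)/2 = 1.1, v̄ = (0.42+0.17)/2 = 0.295 → q = 2.52×1.1×0.295 = 0.8177 m³/s
Q = Σ q = 3.227 m³/s
= 3.227 × 1000 = 3227 L/s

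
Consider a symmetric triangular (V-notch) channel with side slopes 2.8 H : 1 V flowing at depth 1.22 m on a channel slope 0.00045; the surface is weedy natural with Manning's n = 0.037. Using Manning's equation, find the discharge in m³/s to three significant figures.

A = z·y² = 2.8×1.22² = 4.168 m²
P = 2y√(1+z²) = 2×1.22×√(1+2.8²) = 7.255 m
R = A/P = 4.168/7.255 = 0.5745 m
Q = (1/n)·A·R^(2/3)·S^(1/2) = (1/0.037) × 4.168 × 0.5745^(2/3) × 0.00045^(1/2) = 1.651 m³/s

1.65 m³/s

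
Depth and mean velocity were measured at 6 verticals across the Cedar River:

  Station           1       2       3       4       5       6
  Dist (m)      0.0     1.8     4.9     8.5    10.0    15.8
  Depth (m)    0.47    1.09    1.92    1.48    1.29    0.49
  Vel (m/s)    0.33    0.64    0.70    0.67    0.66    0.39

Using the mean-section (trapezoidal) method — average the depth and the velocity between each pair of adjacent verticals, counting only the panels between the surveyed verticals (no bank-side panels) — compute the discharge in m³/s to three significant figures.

12.1 m³/s

Panel 1-2: Δb = 1.8 m, d̄ = (0.47+1.09)/2 = 0.78, v̄ = (0.33+0.64)/2 = 0.485 → q = 1.8×0.78×0.485 = 0.6809 m³/s
Panel 2-3: Δb = 3.1 m, d̄ = (1.09+1.92)/2 = 1.505, v̄ = (0.64+0.70)/2 = 0.67 → q = 3.1×1.505×0.67 = 3.126 m³/s
Panel 3-4: Δb = 3.6 m, d̄ = (1.92+1.48)/2 = 1.7, v̄ = (0.70+0.67)/2 = 0.685 → q = 3.6×1.7×0.685 = 4.192 m³/s
Panel 4-5: Δb = 1.5 m, d̄ = (1.48+1.29)/2 = 1.385, v̄ = (0.67+0.66)/2 = 0.665 → q = 1.5×1.385×0.665 = 1.382 m³/s
Panel 5-6: Δb = 5.8 m, d̄ = (1.29+0.49)/2 = 0.89, v̄ = (0.66+0.39)/2 = 0.525 → q = 5.8×0.89×0.525 = 2.710 m³/s
Q = Σ q = 12.09 m³/s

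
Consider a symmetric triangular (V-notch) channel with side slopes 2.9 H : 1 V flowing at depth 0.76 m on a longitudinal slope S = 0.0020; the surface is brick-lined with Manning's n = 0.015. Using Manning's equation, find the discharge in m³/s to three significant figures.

A = z·y² = 2.9×0.76² = 1.675 m²
P = 2y√(1+z²) = 2×0.76×√(1+2.9²) = 4.663 m
R = A/P = 1.675/4.663 = 0.3592 m
Q = (1/n)·A·R^(2/3)·S^(1/2) = (1/0.015) × 1.675 × 0.3592^(2/3) × 0.0020^(1/2) = 2.524 m³/s

2.52 m³/s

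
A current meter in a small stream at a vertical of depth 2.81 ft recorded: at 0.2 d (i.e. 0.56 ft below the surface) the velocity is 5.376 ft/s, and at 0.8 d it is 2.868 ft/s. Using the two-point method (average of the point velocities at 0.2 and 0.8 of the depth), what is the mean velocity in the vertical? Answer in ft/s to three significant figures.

4.12 ft/s

v̄ = (5.376 + 2.868) / 2 = 4.122 ft/s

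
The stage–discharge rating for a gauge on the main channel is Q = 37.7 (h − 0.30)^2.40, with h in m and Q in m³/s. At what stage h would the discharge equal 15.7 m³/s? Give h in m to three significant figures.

h − h₀ = (Q/C)^(1/b) = (15.7/37.7)^(1/2.40) = 0.6942 m
h = 0.30 + 0.6942 = 0.9942 m

0.994 m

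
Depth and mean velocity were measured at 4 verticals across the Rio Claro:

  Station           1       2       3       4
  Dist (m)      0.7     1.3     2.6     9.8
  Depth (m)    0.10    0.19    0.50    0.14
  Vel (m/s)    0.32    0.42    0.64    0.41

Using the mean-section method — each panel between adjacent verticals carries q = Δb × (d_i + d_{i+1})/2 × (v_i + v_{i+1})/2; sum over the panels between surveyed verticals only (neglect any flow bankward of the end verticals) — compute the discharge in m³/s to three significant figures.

Panel 1-2: Δb = 0.6 m, d̄ = (0.10+0.19)/2 = 0.145, v̄ = (0.32+0.42)/2 = 0.37 → q = 0.6×0.145×0.37 = 0.03219 m³/s
Panel 2-3: Δb = 1.3 m, d̄ = (0.19+0.50)/2 = 0.345, v̄ = (0.42+0.64)/2 = 0.53 → q = 1.3×0.345×0.53 = 0.2377 m³/s
Panel 3-4: Δb = 7.2 m, d̄ = (0.50+0.14)/2 = 0.32, v̄ = (0.64+0.41)/2 = 0.525 → q = 7.2×0.32×0.525 = 1.210 m³/s
Q = Σ q = 1.479 m³/s

1.48 m³/s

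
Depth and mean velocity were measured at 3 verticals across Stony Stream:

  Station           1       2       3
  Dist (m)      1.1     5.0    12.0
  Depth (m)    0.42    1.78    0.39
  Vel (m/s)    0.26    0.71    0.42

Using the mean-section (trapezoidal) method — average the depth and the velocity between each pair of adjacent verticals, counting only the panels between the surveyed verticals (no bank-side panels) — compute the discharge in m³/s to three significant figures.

Panel 1-2: Δb = 3.9 m, d̄ = (0.42+1.78)/2 = 1.1, v̄ = (0.26+0.71)/2 = 0.485 → q = 3.9×1.1×0.485 = 2.081 m³/s
Panel 2-3: Δb = 7 m, d̄ = (1.78+0.39)/2 = 1.085, v̄ = (0.71+0.42)/2 = 0.565 → q = 7×1.085×0.565 = 4.291 m³/s
Q = Σ q = 6.372 m³/s

6.37 m³/s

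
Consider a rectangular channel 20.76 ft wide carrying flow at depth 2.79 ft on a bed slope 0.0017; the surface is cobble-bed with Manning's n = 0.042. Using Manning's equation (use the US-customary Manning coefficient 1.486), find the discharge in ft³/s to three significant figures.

143 ft³/s

A = b·y = 20.76 × 2.79 = 57.92 ft²
P = b + 2y = 20.76 + 2×2.79 = 26.34 ft
R = A/P = 57.92/26.34 = 2.199 ft
Q = (1.486/n)·A·R^(2/3)·S^(1/2) = (1.486/0.042) × 57.92 × 2.199^(2/3) × 0.0017^(1/2) = 142.9 ft³/s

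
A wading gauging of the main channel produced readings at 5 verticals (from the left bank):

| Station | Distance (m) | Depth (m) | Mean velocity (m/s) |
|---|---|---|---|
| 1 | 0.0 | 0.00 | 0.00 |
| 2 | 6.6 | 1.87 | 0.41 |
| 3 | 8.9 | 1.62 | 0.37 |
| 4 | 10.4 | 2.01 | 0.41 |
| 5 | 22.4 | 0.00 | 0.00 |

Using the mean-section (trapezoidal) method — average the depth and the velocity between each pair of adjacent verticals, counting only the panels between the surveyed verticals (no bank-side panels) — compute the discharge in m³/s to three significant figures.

6.36 m³/s

Panel 1-2: Δb = 6.6 m, d̄ = (0.00+1.87)/2 = 0.935, v̄ = (0.00+0.41)/2 = 0.205 → q = 6.6×0.935×0.205 = 1.265 m³/s
Panel 2-3: Δb = 2.3 m, d̄ = (1.87+1.62)/2 = 1.745, v̄ = (0.41+0.37)/2 = 0.39 → q = 2.3×1.745×0.39 = 1.565 m³/s
Panel 3-4: Δb = 1.5 m, d̄ = (1.62+2.01)/2 = 1.815, v̄ = (0.37+0.41)/2 = 0.39 → q = 1.5×1.815×0.39 = 1.062 m³/s
Panel 4-5: Δb = 12 m, d̄ = (2.01+0.00)/2 = 1.005, v̄ = (0.41+0.00)/2 = 0.205 → q = 12×1.005×0.205 = 2.472 m³/s
Q = Σ q = 6.364 m³/s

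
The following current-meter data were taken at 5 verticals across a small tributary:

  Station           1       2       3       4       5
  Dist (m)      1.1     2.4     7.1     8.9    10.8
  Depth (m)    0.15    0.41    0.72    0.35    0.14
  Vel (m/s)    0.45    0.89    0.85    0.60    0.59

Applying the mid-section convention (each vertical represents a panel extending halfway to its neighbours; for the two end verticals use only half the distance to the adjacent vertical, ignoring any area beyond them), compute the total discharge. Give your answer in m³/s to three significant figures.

w_1 = (2.4 − 1.1)/2 = 0.65 m; q_1 = 0.45 × 0.15 × 0.65 = 0.04388 m³/s
w_2 = (7.1 − 1.1)/2 = 3 m; q_2 = 0.89 × 0.41 × 3 = 1.095 m³/s
w_3 = (8.9 − 2.4)/2 = 3.25 m; q_3 = 0.85 × 0.72 × 3.25 = 1.989 m³/s
w_4 = (10.8 − 7.1)/2 = 1.85 m; q_4 = 0.60 × 0.35 × 1.85 = 0.3885 m³/s
w_5 = (10.8 − 8.9)/2 = 0.95 m; q_5 = 0.59 × 0.14 × 0.95 = 0.07847 m³/s
Q = Σ qᵢ = 3.595 m³/s

3.59 m³/s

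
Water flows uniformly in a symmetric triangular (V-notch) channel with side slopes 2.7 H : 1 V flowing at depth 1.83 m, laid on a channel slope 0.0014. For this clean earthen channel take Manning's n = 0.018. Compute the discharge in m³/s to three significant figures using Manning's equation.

A = z·y² = 2.7×1.83² = 9.042 m²
P = 2y√(1+z²) = 2×1.83×√(1+2.7²) = 10.54 m
R = A/P = 9.042/10.54 = 0.8580 m
Q = (1/n)·A·R^(2/3)·S^(1/2) = (1/0.018) × 9.042 × 0.8580^(2/3) × 0.0014^(1/2) = 16.97 m³/s

17.0 m³/s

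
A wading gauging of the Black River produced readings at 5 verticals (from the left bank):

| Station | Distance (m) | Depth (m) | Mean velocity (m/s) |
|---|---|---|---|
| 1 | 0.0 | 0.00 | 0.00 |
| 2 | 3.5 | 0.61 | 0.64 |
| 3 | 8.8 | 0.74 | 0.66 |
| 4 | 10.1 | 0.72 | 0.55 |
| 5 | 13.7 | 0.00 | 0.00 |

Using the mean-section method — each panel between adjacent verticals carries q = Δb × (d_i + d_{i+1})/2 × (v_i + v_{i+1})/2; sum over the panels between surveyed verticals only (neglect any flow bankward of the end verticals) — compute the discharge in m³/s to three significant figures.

3.60 m³/s

Panel 1-2: Δb = 3.5 m, d̄ = (0.00+0.61)/2 = 0.305, v̄ = (0.00+0.64)/2 = 0.32 → q = 3.5×0.305×0.32 = 0.3416 m³/s
Panel 2-3: Δb = 5.3 m, d̄ = (0.61+0.74)/2 = 0.675, v̄ = (0.64+0.66)/2 = 0.65 → q = 5.3×0.675×0.65 = 2.325 m³/s
Panel 3-4: Δb = 1.3 m, d̄ = (0.74+0.72)/2 = 0.73, v̄ = (0.66+0.55)/2 = 0.605 → q = 1.3×0.73×0.605 = 0.5741 m³/s
Panel 4-5: Δb = 3.6 m, d̄ = (0.72+0.00)/2 = 0.36, v̄ = (0.55+0.00)/2 = 0.275 → q = 3.6×0.36×0.275 = 0.3564 m³/s
Q = Σ q = 3.598 m³/s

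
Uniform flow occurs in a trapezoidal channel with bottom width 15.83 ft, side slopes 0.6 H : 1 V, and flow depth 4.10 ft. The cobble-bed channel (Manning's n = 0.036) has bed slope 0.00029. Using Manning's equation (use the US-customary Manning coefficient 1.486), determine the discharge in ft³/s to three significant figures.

109 ft³/s

A = (b + z·y)·y = (15.83 + 0.6×4.10)×4.10 = 74.99 ft²
P = b + 2y√(1+z²) = 15.83 + 2×4.10×√(1+0.6²) = 25.39 ft
R = A/P = 74.99/25.39 = 2.953 ft
Q = (1.486/n)·A·R^(2/3)·S^(1/2) = (1.486/0.036) × 74.99 × 2.953^(2/3) × 0.00029^(1/2) = 108.5 ft³/s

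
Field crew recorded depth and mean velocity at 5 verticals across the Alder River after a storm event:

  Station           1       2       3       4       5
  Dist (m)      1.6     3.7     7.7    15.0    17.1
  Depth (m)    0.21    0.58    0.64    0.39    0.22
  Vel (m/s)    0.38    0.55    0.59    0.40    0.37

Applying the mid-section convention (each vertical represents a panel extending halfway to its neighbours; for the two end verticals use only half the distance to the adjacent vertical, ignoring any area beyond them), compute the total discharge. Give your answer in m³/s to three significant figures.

w_1 = (3.7 − 1.6)/2 = 1.05 m; q_1 = 0.38 × 0.21 × 1.05 = 0.08379 m³/s
w_2 = (7.7 − 1.6)/2 = 3.05 m; q_2 = 0.55 × 0.58 × 3.05 = 0.9730 m³/s
w_3 = (15.0 − 3.7)/2 = 5.65 m; q_3 = 0.59 × 0.64 × 5.65 = 2.133 m³/s
w_4 = (17.1 − 7.7)/2 = 4.7 m; q_4 = 0.40 × 0.39 × 4.7 = 0.7332 m³/s
w_5 = (17.1 − 15.0)/2 = 1.05 m; q_5 = 0.37 × 0.22 × 1.05 = 0.08547 m³/s
Q = Σ qᵢ = 4.009 m³/s

4.01 m³/s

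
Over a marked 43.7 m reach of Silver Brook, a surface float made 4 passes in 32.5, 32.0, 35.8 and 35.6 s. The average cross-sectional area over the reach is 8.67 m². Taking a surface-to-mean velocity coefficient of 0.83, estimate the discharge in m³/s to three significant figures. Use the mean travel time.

9.26 m³/s

t̄ = (32.5 + 32.0 + 35.8 + 35.6) / 4 = 33.975 s
v_surface = L / t̄ = 43.7 / 33.975 = 1.286 m/s
v_mean = 0.83 × 1.286 = 1.068 m/s
Q = A × v_mean = 8.67 × 1.068 = 9.256 m³/s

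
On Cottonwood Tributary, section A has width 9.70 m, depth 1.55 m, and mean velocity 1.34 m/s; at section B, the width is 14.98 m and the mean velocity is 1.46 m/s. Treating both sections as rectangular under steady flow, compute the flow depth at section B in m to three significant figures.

0.921 m

Q = A₁V₁ = (9.70×1.55) × 1.34 = 20.15 m³/s
d₂ = Q/(b₂ V₂) = 20.15/(14.98×1.46) = 0.9212 m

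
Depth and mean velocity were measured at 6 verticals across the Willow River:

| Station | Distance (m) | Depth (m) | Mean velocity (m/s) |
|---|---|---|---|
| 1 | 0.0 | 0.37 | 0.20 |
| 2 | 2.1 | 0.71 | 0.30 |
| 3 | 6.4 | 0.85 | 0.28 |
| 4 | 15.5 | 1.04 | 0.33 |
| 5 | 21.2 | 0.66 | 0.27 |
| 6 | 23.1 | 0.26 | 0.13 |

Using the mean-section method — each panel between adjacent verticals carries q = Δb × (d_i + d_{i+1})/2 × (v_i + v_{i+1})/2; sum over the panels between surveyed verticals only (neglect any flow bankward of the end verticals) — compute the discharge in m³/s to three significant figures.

5.51 m³/s

Panel 1-2: Δb = 2.1 m, d̄ = (0.37+0.71)/2 = 0.54, v̄ = (0.20+0.30)/2 = 0.25 → q = 2.1×0.54×0.25 = 0.2835 m³/s
Panel 2-3: Δb = 4.3 m, d̄ = (0.71+0.85)/2 = 0.78, v̄ = (0.30+0.28)/2 = 0.29 → q = 4.3×0.78×0.29 = 0.9727 m³/s
Panel 3-4: Δb = 9.1 m, d̄ = (0.85+1.04)/2 = 0.945, v̄ = (0.28+0.33)/2 = 0.305 → q = 9.1×0.945×0.305 = 2.623 m³/s
Panel 4-5: Δb = 5.7 m, d̄ = (1.04+0.66)/2 = 0.85, v̄ = (0.33+0.27)/2 = 0.3 → q = 5.7×0.85×0.3 = 1.454 m³/s
Panel 5-6: Δb = 1.9 m, d̄ = (0.66+0.26)/2 = 0.46, v̄ = (0.27+0.13)/2 = 0.2 → q = 1.9×0.46×0.2 = 0.1748 m³/s
Q = Σ q = 5.507 m³/s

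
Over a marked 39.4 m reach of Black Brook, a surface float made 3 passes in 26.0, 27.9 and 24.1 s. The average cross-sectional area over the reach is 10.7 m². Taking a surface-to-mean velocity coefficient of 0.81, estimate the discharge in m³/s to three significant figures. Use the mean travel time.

t̄ = (26.0 + 27.9 + 24.1) / 3 = 26 s
v_surface = L / t̄ = 39.4 / 26 = 1.515 m/s
v_mean = 0.81 × 1.515 = 1.227 m/s
Q = A × v_mean = 10.7 × 1.227 = 13.13 m³/s

13.1 m³/s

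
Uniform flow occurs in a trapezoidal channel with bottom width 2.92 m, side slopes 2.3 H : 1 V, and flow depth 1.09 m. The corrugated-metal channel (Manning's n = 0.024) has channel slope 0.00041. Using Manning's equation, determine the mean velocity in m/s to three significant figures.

0.668 m/s

A = (b + z·y)·y = (2.92 + 2.3×1.09)×1.09 = 5.915 m²
P = b + 2y√(1+z²) = 2.92 + 2×1.09×√(1+2.3²) = 8.387 m
R = A/P = 5.915/8.387 = 0.7053 m
Q = (1/n)·A·R^(2/3)·S^(1/2) = (1/0.024) × 5.915 × 0.7053^(2/3) × 0.00041^(1/2) = 3.954 m³/s
V = Q/A = 3.954/5.915 = 0.6685 m/s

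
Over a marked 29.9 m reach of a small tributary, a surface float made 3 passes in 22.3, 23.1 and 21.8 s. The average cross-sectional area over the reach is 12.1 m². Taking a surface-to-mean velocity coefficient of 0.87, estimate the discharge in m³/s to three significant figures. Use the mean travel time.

t̄ = (22.3 + 23.1 + 21.8) / 3 = 22.4 s
v_surface = L / t̄ = 29.9 / 22.4 = 1.335 m/s
v_mean = 0.87 × 1.335 = 1.161 m/s
Q = A × v_mean = 12.1 × 1.161 = 14.05 m³/s

14.1 m³/s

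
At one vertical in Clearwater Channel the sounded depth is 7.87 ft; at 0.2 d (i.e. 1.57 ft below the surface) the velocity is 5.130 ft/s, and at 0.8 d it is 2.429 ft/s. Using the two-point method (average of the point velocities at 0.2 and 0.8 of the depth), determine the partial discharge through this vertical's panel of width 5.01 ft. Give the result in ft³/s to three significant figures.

v̄ = (5.130 + 2.429) / 2 = 3.780 ft/s
q = v̄ × d × w = 3.780 × 7.87 × 5.01 = 149.0 ft³/s

149 ft³/s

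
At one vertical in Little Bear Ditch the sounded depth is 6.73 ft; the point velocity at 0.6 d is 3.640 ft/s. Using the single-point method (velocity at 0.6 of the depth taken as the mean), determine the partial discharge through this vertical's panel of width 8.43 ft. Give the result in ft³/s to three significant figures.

v̄ = v₀.₆ = 3.640 ft/s
q = v̄ × d × w = 3.640 × 6.73 × 8.43 = 206.5 ft³/s

207 ft³/s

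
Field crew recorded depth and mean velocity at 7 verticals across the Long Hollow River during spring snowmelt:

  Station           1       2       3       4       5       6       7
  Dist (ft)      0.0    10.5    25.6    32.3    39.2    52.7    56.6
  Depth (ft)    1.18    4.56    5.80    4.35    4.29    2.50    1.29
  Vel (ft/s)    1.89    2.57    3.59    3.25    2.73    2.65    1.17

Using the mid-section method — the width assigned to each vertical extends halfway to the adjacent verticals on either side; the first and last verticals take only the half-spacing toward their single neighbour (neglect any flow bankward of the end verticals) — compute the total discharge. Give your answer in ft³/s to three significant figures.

665 ft³/s

w_1 = (10.5 − 0.0)/2 = 5.25 ft; q_1 = 1.89 × 1.18 × 5.25 = 11.71 ft³/s
w_2 = (25.6 − 0.0)/2 = 12.8 ft; q_2 = 2.57 × 4.56 × 12.8 = 150.0 ft³/s
w_3 = (32.3 − 10.5)/2 = 10.9 ft; q_3 = 3.59 × 5.80 × 10.9 = 227.0 ft³/s
w_4 = (39.2 − 25.6)/2 = 6.8 ft; q_4 = 3.25 × 4.35 × 6.8 = 96.14 ft³/s
w_5 = (52.7 − 32.3)/2 = 10.2 ft; q_5 = 2.73 × 4.29 × 10.2 = 119.5 ft³/s
w_6 = (56.6 − 39.2)/2 = 8.7 ft; q_6 = 2.65 × 2.50 × 8.7 = 57.64 ft³/s
w_7 = (56.6 − 52.7)/2 = 1.95 ft; q_7 = 1.17 × 1.29 × 1.95 = 2.943 ft³/s
Q = Σ qᵢ = 664.8 ft³/s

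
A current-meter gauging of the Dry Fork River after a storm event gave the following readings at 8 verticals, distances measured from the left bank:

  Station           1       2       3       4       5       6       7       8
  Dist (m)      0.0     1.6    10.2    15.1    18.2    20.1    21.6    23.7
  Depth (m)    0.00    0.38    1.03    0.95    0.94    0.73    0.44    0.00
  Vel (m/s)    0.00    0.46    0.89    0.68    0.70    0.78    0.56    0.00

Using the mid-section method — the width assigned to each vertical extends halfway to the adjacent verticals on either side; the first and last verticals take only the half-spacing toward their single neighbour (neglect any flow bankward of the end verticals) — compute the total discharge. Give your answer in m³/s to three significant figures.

w_2 = (10.2 − 0.0)/2 = 5.1 m; q_2 = 0.46 × 0.38 × 5.1 = 0.8915 m³/s
w_3 = (15.1 − 1.6)/2 = 6.75 m; q_3 = 0.89 × 1.03 × 6.75 = 6.188 m³/s
w_4 = (18.2 − 10.2)/2 = 4 m; q_4 = 0.68 × 0.95 × 4 = 2.584 m³/s
w_5 = (20.1 − 15.1)/2 = 2.5 m; q_5 = 0.70 × 0.94 × 2.5 = 1.645 m³/s
w_6 = (21.6 − 18.2)/2 = 1.7 m; q_6 = 0.78 × 0.73 × 1.7 = 0.9680 m³/s
w_7 = (23.7 − 20.1)/2 = 1.8 m; q_7 = 0.56 × 0.44 × 1.8 = 0.4435 m³/s
Stations 1, 8 contribute zero (depth or velocity is 0).
Q = Σ qᵢ = 12.72 m³/s

12.7 m³/s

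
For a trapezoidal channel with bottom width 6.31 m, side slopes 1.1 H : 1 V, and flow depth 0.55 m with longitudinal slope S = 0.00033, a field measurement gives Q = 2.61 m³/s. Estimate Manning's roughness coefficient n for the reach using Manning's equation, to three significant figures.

0.0162

A = (b + z·y)·y = (6.31 + 1.1×0.55)×0.55 = 3.803 m²
P = b + 2y√(1+z²) = 6.31 + 2×0.55×√(1+1.1²) = 7.945 m
R = A/P = 3.803/7.945 = 0.4787 m
n = (1/Q)·A·R^(2/3)·S^(1/2) = (1/2.61) × 3.803 × 0.6119 × 0.01817 = 0.01620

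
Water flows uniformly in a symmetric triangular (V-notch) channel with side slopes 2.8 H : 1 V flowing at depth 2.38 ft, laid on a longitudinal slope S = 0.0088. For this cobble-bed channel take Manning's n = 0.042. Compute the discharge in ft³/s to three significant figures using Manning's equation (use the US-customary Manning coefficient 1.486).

56.8 ft³/s

A = z·y² = 2.8×2.38² = 15.86 ft²
P = 2y√(1+z²) = 2×2.38×√(1+2.8²) = 14.15 ft
R = A/P = 15.86/14.15 = 1.121 ft
Q = (1.486/n)·A·R^(2/3)·S^(1/2) = (1.486/0.042) × 15.86 × 1.121^(2/3) × 0.0088^(1/2) = 56.79 ft³/s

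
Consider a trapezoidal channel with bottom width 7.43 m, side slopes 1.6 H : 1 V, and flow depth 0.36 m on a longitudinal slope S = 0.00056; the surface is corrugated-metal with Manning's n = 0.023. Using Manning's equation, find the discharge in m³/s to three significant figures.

A = (b + z·y)·y = (7.43 + 1.6×0.36)×0.36 = 2.882 m²
P = b + 2y√(1+z²) = 7.43 + 2×0.36×√(1+1.6²) = 8.788 m
R = A/P = 2.882/8.788 = 0.3279 m
Q = (1/n)·A·R^(2/3)·S^(1/2) = (1/0.023) × 2.882 × 0.3279^(2/3) × 0.00056^(1/2) = 1.410 m³/s

1.41 m³/s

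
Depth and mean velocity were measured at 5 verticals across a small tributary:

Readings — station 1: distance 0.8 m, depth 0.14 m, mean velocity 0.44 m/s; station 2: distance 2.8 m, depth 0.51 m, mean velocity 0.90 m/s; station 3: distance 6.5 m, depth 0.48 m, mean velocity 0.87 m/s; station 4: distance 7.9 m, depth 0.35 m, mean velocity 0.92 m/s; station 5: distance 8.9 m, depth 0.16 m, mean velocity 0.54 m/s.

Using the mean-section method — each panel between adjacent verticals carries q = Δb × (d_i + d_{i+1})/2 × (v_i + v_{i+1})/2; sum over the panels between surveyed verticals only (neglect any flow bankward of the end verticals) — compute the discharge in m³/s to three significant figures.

2.76 m³/s

Panel 1-2: Δb = 2 m, d̄ = (0.14+0.51)/2 = 0.325, v̄ = (0.44+0.90)/2 = 0.67 → q = 2×0.325×0.67 = 0.4355 m³/s
Panel 2-3: Δb = 3.7 m, d̄ = (0.51+0.48)/2 = 0.495, v̄ = (0.90+0.87)/2 = 0.885 → q = 3.7×0.495×0.885 = 1.621 m³/s
Panel 3-4: Δb = 1.4 m, d̄ = (0.48+0.35)/2 = 0.415, v̄ = (0.87+0.92)/2 = 0.895 → q = 1.4×0.415×0.895 = 0.5200 m³/s
Panel 4-5: Δb = 1 m, d̄ = (0.35+0.16)/2 = 0.255, v̄ = (0.92+0.54)/2 = 0.73 → q = 1×0.255×0.73 = 0.1862 m³/s
Q = Σ q = 2.763 m³/s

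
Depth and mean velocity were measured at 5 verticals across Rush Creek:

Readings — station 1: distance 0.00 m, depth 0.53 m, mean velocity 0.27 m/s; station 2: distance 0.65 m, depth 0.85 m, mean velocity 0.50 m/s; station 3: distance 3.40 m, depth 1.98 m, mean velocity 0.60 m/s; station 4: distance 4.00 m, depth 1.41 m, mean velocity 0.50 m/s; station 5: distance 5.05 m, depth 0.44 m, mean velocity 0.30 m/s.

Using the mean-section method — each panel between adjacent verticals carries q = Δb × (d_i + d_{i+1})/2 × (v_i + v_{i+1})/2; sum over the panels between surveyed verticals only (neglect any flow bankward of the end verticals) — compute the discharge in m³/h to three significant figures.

Panel 1-2: Δb = 0.65 m, d̄ = (0.53+0.85)/2 = 0.69, v̄ = (0.27+0.50)/2 = 0.385 → q = 0.65×0.69×0.385 = 0.1727 m³/s
Panel 2-3: Δb = 2.75 m, d̄ = (0.85+1.98)/2 = 1.415, v̄ = (0.50+0.60)/2 = 0.55 → q = 2.75×1.415×0.55 = 2.140 m³/s
Panel 3-4: Δb = 0.6 m, d̄ = (1.98+1.41)/2 = 1.695, v̄ = (0.60+0.50)/2 = 0.55 → q = 0.6×1.695×0.55 = 0.5594 m³/s
Panel 4-5: Δb = 1.05 m, d̄ = (1.41+0.44)/2 = 0.925, v̄ = (0.50+0.30)/2 = 0.4 → q = 1.05×0.925×0.4 = 0.3885 m³/s
Q = Σ q = 3.261 m³/s
= 3.261 × 3600 = 11740 m³/h

11700 m³/h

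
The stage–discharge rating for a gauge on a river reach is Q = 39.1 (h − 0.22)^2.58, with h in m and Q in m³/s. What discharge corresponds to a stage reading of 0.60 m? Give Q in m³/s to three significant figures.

Q = 39.1 × (0.60 − 0.22)^2.58 = 39.1 × 0.38^2.58 = 3.221 m³/s

3.22 m³/s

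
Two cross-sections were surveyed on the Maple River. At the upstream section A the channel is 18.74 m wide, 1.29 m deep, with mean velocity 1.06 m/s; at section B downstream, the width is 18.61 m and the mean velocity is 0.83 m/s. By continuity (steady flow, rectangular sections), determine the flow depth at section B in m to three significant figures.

1.66 m

Q = A₁V₁ = (18.74×1.29) × 1.06 = 25.63 m³/s
d₂ = Q/(b₂ V₂) = 25.63/(18.61×0.83) = 1.659 m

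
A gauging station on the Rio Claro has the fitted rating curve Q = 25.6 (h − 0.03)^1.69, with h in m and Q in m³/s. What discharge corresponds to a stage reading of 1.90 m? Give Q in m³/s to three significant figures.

Q = 25.6 × (1.90 − 0.03)^1.69 = 25.6 × 1.87^1.69 = 73.73 m³/s

73.7 m³/s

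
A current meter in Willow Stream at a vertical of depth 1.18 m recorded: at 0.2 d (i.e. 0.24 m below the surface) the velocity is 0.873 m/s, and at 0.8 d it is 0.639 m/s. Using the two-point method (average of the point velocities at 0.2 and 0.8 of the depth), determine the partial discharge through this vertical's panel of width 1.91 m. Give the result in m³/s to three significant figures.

v̄ = (0.873 + 0.639) / 2 = 0.7560 m/s
q = v̄ × d × w = 0.7560 × 1.18 × 1.91 = 1.704 m³/s

1.70 m³/s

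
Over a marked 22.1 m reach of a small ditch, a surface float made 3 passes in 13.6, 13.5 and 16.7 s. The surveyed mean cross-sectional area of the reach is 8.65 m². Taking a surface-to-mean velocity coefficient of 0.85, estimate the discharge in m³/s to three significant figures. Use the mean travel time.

t̄ = (13.6 + 13.5 + 16.7) / 3 = 14.6 s
v_surface = L / t̄ = 22.1 / 14.6 = 1.514 m/s
v_mean = 0.85 × 1.514 = 1.287 m/s
Q = A × v_mean = 8.65 × 1.287 = 11.13 m³/s

11.1 m³/s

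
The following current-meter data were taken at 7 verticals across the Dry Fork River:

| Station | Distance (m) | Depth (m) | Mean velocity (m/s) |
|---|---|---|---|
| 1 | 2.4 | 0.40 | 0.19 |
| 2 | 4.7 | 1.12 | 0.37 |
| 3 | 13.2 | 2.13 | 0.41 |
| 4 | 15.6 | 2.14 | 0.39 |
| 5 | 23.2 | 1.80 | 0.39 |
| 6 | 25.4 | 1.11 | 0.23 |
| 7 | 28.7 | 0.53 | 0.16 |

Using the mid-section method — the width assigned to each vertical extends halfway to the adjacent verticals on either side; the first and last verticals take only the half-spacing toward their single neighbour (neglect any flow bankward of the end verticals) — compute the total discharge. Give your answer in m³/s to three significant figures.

15.5 m³/s

w_1 = (4.7 − 2.4)/2 = 1.15 m; q_1 = 0.19 × 0.40 × 1.15 = 0.08740 m³/s
w_2 = (13.2 − 2.4)/2 = 5.4 m; q_2 = 0.37 × 1.12 × 5.4 = 2.238 m³/s
w_3 = (15.6 − 4.7)/2 = 5.45 m; q_3 = 0.41 × 2.13 × 5.45 = 4.759 m³/s
w_4 = (23.2 − 13.2)/2 = 5 m; q_4 = 0.39 × 2.14 × 5 = 4.173 m³/s
w_5 = (25.4 − 15.6)/2 = 4.9 m; q_5 = 0.39 × 1.80 × 4.9 = 3.440 m³/s
w_6 = (28.7 − 23.2)/2 = 2.75 m; q_6 = 0.23 × 1.11 × 2.75 = 0.7021 m³/s
w_7 = (28.7 − 25.4)/2 = 1.65 m; q_7 = 0.16 × 0.53 × 1.65 = 0.1399 m³/s
Q = Σ qᵢ = 15.54 m³/s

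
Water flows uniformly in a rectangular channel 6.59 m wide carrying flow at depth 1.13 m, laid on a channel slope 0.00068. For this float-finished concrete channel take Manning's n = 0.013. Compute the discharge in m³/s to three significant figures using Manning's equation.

A = b·y = 6.59 × 1.13 = 7.447 m²
P = b + 2y = 6.59 + 2×1.13 = 8.850 m
R = A/P = 7.447/8.850 = 0.8414 m
Q = (1/n)·A·R^(2/3)·S^(1/2) = (1/0.013) × 7.447 × 0.8414^(2/3) × 0.00068^(1/2) = 13.31 m³/s

13.3 m³/s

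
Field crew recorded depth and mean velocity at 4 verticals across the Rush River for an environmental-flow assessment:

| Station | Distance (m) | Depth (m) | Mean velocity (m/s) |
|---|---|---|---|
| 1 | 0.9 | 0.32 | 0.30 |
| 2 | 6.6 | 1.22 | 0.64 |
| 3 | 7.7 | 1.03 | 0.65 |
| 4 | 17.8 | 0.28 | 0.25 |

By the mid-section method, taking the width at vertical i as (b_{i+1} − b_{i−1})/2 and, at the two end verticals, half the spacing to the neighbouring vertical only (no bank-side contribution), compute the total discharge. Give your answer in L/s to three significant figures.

7030 L/s

w_1 = (6.6 − 0.9)/2 = 2.85 m; q_1 = 0.30 × 0.32 × 2.85 = 0.2736 m³/s
w_2 = (7.7 − 0.9)/2 = 3.4 m; q_2 = 0.64 × 1.22 × 3.4 = 2.655 m³/s
w_3 = (17.8 − 6.6)/2 = 5.6 m; q_3 = 0.65 × 1.03 × 5.6 = 3.749 m³/s
w_4 = (17.8 − 7.7)/2 = 5.05 m; q_4 = 0.25 × 0.28 × 5.05 = 0.3535 m³/s
Q = Σ qᵢ = 7.031 m³/s
= 7.031 × 1000 = 7031 L/s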